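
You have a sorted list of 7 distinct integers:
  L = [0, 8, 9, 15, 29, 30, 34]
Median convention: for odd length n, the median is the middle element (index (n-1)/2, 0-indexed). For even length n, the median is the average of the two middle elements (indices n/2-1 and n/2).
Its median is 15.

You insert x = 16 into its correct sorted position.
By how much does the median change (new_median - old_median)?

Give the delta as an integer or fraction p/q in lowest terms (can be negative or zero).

Answer: 1/2

Derivation:
Old median = 15
After inserting x = 16: new sorted = [0, 8, 9, 15, 16, 29, 30, 34]
New median = 31/2
Delta = 31/2 - 15 = 1/2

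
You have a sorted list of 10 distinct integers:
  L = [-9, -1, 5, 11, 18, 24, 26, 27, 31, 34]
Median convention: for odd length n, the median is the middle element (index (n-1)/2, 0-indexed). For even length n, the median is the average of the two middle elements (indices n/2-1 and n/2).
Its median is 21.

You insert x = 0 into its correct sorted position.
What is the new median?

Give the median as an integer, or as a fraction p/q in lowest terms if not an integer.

Answer: 18

Derivation:
Old list (sorted, length 10): [-9, -1, 5, 11, 18, 24, 26, 27, 31, 34]
Old median = 21
Insert x = 0
Old length even (10). Middle pair: indices 4,5 = 18,24.
New length odd (11). New median = single middle element.
x = 0: 2 elements are < x, 8 elements are > x.
New sorted list: [-9, -1, 0, 5, 11, 18, 24, 26, 27, 31, 34]
New median = 18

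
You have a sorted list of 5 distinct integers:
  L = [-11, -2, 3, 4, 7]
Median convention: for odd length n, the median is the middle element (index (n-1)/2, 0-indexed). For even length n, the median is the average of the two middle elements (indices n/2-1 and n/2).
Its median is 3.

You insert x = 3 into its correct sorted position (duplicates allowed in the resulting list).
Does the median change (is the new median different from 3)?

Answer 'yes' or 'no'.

Old median = 3
Insert x = 3
New median = 3
Changed? no

Answer: no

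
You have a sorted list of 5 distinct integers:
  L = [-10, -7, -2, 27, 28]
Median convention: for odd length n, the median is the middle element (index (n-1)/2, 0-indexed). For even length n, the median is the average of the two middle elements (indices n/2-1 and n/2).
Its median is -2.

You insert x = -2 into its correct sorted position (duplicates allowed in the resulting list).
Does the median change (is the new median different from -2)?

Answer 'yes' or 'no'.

Answer: no

Derivation:
Old median = -2
Insert x = -2
New median = -2
Changed? no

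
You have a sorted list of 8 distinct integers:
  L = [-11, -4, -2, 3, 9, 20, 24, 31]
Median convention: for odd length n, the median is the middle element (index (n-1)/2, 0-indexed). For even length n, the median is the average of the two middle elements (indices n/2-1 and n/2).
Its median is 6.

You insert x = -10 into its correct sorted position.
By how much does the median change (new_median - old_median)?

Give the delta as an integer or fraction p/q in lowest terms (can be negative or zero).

Old median = 6
After inserting x = -10: new sorted = [-11, -10, -4, -2, 3, 9, 20, 24, 31]
New median = 3
Delta = 3 - 6 = -3

Answer: -3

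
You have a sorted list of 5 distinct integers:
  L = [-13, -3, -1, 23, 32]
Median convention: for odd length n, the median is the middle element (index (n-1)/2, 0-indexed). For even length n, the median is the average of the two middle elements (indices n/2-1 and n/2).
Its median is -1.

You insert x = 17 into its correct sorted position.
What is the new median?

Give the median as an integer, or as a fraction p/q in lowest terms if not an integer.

Old list (sorted, length 5): [-13, -3, -1, 23, 32]
Old median = -1
Insert x = 17
Old length odd (5). Middle was index 2 = -1.
New length even (6). New median = avg of two middle elements.
x = 17: 3 elements are < x, 2 elements are > x.
New sorted list: [-13, -3, -1, 17, 23, 32]
New median = 8

Answer: 8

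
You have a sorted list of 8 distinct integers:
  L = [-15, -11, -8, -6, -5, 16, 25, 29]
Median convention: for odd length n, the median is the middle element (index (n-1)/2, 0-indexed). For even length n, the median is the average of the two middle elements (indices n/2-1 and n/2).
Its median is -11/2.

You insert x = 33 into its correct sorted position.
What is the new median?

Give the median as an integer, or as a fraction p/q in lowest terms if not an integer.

Answer: -5

Derivation:
Old list (sorted, length 8): [-15, -11, -8, -6, -5, 16, 25, 29]
Old median = -11/2
Insert x = 33
Old length even (8). Middle pair: indices 3,4 = -6,-5.
New length odd (9). New median = single middle element.
x = 33: 8 elements are < x, 0 elements are > x.
New sorted list: [-15, -11, -8, -6, -5, 16, 25, 29, 33]
New median = -5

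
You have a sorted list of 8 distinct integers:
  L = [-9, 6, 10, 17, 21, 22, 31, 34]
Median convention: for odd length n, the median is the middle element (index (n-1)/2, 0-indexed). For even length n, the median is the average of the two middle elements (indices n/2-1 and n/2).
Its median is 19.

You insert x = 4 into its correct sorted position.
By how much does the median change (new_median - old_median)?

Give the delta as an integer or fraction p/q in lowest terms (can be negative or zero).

Answer: -2

Derivation:
Old median = 19
After inserting x = 4: new sorted = [-9, 4, 6, 10, 17, 21, 22, 31, 34]
New median = 17
Delta = 17 - 19 = -2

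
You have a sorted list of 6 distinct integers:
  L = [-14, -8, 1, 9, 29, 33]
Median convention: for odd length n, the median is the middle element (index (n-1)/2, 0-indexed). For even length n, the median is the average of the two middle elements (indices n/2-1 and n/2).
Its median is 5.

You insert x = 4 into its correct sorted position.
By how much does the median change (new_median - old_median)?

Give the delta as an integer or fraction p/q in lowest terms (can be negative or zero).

Old median = 5
After inserting x = 4: new sorted = [-14, -8, 1, 4, 9, 29, 33]
New median = 4
Delta = 4 - 5 = -1

Answer: -1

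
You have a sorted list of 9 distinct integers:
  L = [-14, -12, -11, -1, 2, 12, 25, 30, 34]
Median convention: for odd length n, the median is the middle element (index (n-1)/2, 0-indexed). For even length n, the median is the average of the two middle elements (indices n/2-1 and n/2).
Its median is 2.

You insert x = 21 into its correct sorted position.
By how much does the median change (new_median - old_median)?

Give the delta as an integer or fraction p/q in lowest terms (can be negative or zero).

Old median = 2
After inserting x = 21: new sorted = [-14, -12, -11, -1, 2, 12, 21, 25, 30, 34]
New median = 7
Delta = 7 - 2 = 5

Answer: 5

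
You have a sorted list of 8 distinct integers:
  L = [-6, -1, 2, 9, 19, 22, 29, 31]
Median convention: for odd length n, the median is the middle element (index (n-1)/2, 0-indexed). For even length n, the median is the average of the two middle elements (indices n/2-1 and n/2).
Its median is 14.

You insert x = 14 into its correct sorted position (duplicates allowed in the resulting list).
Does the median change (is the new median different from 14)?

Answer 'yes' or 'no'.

Old median = 14
Insert x = 14
New median = 14
Changed? no

Answer: no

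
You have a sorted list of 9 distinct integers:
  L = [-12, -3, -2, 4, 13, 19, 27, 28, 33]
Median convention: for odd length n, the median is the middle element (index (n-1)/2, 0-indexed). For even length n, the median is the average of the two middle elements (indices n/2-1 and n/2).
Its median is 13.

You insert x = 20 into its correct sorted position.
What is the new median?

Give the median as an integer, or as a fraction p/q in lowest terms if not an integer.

Answer: 16

Derivation:
Old list (sorted, length 9): [-12, -3, -2, 4, 13, 19, 27, 28, 33]
Old median = 13
Insert x = 20
Old length odd (9). Middle was index 4 = 13.
New length even (10). New median = avg of two middle elements.
x = 20: 6 elements are < x, 3 elements are > x.
New sorted list: [-12, -3, -2, 4, 13, 19, 20, 27, 28, 33]
New median = 16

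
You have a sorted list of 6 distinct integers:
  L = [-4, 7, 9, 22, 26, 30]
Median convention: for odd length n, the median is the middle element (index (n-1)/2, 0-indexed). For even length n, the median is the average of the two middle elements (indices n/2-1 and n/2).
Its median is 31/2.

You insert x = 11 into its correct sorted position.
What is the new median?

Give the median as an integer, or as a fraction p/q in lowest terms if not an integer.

Answer: 11

Derivation:
Old list (sorted, length 6): [-4, 7, 9, 22, 26, 30]
Old median = 31/2
Insert x = 11
Old length even (6). Middle pair: indices 2,3 = 9,22.
New length odd (7). New median = single middle element.
x = 11: 3 elements are < x, 3 elements are > x.
New sorted list: [-4, 7, 9, 11, 22, 26, 30]
New median = 11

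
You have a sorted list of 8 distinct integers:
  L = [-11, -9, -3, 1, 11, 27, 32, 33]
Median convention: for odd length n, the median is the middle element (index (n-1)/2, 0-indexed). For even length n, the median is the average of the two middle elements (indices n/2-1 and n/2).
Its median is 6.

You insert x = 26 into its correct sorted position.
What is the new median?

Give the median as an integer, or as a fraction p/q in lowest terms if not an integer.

Answer: 11

Derivation:
Old list (sorted, length 8): [-11, -9, -3, 1, 11, 27, 32, 33]
Old median = 6
Insert x = 26
Old length even (8). Middle pair: indices 3,4 = 1,11.
New length odd (9). New median = single middle element.
x = 26: 5 elements are < x, 3 elements are > x.
New sorted list: [-11, -9, -3, 1, 11, 26, 27, 32, 33]
New median = 11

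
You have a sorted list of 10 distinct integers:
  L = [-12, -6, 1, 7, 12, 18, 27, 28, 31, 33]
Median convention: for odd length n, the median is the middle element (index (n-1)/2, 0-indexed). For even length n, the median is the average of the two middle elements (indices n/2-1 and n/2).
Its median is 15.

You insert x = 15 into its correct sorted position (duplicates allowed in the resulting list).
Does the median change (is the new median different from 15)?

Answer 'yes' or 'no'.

Answer: no

Derivation:
Old median = 15
Insert x = 15
New median = 15
Changed? no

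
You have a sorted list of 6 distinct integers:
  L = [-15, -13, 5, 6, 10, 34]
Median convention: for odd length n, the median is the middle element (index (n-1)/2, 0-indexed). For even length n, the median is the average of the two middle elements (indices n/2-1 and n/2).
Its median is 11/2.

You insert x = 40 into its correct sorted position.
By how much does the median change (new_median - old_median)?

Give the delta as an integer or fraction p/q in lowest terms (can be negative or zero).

Old median = 11/2
After inserting x = 40: new sorted = [-15, -13, 5, 6, 10, 34, 40]
New median = 6
Delta = 6 - 11/2 = 1/2

Answer: 1/2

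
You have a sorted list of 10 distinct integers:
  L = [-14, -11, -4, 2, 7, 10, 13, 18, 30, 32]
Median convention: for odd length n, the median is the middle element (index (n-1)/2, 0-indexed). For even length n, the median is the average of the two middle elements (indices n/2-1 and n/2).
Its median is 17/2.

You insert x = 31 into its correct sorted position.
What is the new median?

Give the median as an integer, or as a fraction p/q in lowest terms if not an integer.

Answer: 10

Derivation:
Old list (sorted, length 10): [-14, -11, -4, 2, 7, 10, 13, 18, 30, 32]
Old median = 17/2
Insert x = 31
Old length even (10). Middle pair: indices 4,5 = 7,10.
New length odd (11). New median = single middle element.
x = 31: 9 elements are < x, 1 elements are > x.
New sorted list: [-14, -11, -4, 2, 7, 10, 13, 18, 30, 31, 32]
New median = 10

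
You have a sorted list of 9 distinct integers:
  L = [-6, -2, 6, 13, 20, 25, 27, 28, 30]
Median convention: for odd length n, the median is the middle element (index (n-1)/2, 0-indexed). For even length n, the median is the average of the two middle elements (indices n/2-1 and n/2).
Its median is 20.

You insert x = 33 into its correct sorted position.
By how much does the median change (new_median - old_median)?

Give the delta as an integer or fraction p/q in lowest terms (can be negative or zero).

Answer: 5/2

Derivation:
Old median = 20
After inserting x = 33: new sorted = [-6, -2, 6, 13, 20, 25, 27, 28, 30, 33]
New median = 45/2
Delta = 45/2 - 20 = 5/2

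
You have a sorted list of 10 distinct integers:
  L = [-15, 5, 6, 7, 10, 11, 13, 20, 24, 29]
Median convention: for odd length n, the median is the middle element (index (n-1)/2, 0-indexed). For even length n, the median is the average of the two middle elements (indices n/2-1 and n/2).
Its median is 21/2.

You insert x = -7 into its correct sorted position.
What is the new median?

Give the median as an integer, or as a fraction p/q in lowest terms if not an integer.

Answer: 10

Derivation:
Old list (sorted, length 10): [-15, 5, 6, 7, 10, 11, 13, 20, 24, 29]
Old median = 21/2
Insert x = -7
Old length even (10). Middle pair: indices 4,5 = 10,11.
New length odd (11). New median = single middle element.
x = -7: 1 elements are < x, 9 elements are > x.
New sorted list: [-15, -7, 5, 6, 7, 10, 11, 13, 20, 24, 29]
New median = 10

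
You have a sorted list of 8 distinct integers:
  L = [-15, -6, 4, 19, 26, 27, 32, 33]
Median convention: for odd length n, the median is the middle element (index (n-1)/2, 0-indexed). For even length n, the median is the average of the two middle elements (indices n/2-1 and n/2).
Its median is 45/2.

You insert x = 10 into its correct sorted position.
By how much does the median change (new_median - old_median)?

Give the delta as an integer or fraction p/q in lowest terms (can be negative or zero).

Answer: -7/2

Derivation:
Old median = 45/2
After inserting x = 10: new sorted = [-15, -6, 4, 10, 19, 26, 27, 32, 33]
New median = 19
Delta = 19 - 45/2 = -7/2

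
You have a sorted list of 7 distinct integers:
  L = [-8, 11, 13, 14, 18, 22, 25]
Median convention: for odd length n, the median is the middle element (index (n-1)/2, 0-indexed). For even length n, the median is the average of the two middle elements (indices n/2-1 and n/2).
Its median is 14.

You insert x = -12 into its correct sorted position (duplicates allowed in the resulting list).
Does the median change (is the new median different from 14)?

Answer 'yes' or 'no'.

Old median = 14
Insert x = -12
New median = 27/2
Changed? yes

Answer: yes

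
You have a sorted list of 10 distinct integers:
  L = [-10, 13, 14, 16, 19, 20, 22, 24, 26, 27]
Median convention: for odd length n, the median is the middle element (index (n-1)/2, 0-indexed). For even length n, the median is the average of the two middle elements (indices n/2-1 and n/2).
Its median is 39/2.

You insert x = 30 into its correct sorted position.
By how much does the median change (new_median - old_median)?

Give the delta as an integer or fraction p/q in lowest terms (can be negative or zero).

Answer: 1/2

Derivation:
Old median = 39/2
After inserting x = 30: new sorted = [-10, 13, 14, 16, 19, 20, 22, 24, 26, 27, 30]
New median = 20
Delta = 20 - 39/2 = 1/2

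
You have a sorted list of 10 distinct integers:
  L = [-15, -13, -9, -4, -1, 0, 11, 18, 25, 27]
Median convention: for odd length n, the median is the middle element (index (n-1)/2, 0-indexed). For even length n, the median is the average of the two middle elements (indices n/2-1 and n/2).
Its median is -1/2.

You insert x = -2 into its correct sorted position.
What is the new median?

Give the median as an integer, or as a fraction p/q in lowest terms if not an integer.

Answer: -1

Derivation:
Old list (sorted, length 10): [-15, -13, -9, -4, -1, 0, 11, 18, 25, 27]
Old median = -1/2
Insert x = -2
Old length even (10). Middle pair: indices 4,5 = -1,0.
New length odd (11). New median = single middle element.
x = -2: 4 elements are < x, 6 elements are > x.
New sorted list: [-15, -13, -9, -4, -2, -1, 0, 11, 18, 25, 27]
New median = -1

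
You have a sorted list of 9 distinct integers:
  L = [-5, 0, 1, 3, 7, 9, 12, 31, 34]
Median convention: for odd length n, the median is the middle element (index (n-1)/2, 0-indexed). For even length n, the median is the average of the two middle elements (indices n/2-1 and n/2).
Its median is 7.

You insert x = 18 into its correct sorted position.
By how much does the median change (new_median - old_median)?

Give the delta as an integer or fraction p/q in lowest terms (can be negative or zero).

Old median = 7
After inserting x = 18: new sorted = [-5, 0, 1, 3, 7, 9, 12, 18, 31, 34]
New median = 8
Delta = 8 - 7 = 1

Answer: 1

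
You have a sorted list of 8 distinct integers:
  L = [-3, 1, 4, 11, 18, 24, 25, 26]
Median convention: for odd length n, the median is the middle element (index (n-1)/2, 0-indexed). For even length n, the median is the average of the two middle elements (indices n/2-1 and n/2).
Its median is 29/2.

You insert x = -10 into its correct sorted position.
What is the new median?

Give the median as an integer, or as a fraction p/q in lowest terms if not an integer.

Old list (sorted, length 8): [-3, 1, 4, 11, 18, 24, 25, 26]
Old median = 29/2
Insert x = -10
Old length even (8). Middle pair: indices 3,4 = 11,18.
New length odd (9). New median = single middle element.
x = -10: 0 elements are < x, 8 elements are > x.
New sorted list: [-10, -3, 1, 4, 11, 18, 24, 25, 26]
New median = 11

Answer: 11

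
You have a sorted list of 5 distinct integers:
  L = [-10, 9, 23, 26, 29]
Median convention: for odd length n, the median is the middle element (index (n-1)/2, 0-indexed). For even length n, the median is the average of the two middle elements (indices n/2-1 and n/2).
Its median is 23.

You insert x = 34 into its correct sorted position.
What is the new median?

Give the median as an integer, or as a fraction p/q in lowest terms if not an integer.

Old list (sorted, length 5): [-10, 9, 23, 26, 29]
Old median = 23
Insert x = 34
Old length odd (5). Middle was index 2 = 23.
New length even (6). New median = avg of two middle elements.
x = 34: 5 elements are < x, 0 elements are > x.
New sorted list: [-10, 9, 23, 26, 29, 34]
New median = 49/2

Answer: 49/2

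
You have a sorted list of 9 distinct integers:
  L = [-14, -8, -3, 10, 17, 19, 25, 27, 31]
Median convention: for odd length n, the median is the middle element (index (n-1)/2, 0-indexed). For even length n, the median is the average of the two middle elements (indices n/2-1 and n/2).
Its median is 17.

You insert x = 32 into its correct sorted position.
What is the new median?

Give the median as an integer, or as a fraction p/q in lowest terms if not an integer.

Old list (sorted, length 9): [-14, -8, -3, 10, 17, 19, 25, 27, 31]
Old median = 17
Insert x = 32
Old length odd (9). Middle was index 4 = 17.
New length even (10). New median = avg of two middle elements.
x = 32: 9 elements are < x, 0 elements are > x.
New sorted list: [-14, -8, -3, 10, 17, 19, 25, 27, 31, 32]
New median = 18

Answer: 18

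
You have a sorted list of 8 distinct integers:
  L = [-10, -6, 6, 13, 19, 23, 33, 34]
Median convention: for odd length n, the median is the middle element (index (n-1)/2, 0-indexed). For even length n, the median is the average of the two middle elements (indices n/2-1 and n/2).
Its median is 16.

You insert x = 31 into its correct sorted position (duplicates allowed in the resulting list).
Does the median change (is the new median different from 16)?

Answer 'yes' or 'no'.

Answer: yes

Derivation:
Old median = 16
Insert x = 31
New median = 19
Changed? yes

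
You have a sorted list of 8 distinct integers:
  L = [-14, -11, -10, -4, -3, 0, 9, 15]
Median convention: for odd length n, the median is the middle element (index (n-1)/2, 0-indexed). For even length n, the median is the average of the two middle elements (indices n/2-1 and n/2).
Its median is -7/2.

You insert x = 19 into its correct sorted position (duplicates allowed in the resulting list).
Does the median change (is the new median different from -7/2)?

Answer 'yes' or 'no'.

Answer: yes

Derivation:
Old median = -7/2
Insert x = 19
New median = -3
Changed? yes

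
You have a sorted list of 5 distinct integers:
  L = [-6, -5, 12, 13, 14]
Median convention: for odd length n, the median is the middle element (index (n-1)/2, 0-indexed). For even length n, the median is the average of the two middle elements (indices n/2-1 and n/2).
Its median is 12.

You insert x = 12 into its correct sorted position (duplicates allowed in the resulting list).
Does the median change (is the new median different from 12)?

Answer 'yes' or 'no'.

Answer: no

Derivation:
Old median = 12
Insert x = 12
New median = 12
Changed? no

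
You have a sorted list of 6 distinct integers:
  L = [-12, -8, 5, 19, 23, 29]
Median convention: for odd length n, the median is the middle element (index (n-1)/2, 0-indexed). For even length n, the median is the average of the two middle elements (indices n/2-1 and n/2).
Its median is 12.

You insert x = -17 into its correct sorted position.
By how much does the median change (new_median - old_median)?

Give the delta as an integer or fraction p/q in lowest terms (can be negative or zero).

Old median = 12
After inserting x = -17: new sorted = [-17, -12, -8, 5, 19, 23, 29]
New median = 5
Delta = 5 - 12 = -7

Answer: -7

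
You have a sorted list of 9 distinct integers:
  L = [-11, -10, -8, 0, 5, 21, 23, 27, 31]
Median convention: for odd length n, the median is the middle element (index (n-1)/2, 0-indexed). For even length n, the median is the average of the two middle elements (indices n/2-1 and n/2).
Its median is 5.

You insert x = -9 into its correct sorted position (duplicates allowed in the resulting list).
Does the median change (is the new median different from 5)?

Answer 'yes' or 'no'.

Old median = 5
Insert x = -9
New median = 5/2
Changed? yes

Answer: yes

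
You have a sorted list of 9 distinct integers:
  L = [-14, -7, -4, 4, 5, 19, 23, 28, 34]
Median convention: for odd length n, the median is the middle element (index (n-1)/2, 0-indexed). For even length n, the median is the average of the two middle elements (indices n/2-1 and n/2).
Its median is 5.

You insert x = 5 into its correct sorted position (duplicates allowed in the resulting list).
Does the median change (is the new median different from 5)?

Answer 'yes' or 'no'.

Answer: no

Derivation:
Old median = 5
Insert x = 5
New median = 5
Changed? no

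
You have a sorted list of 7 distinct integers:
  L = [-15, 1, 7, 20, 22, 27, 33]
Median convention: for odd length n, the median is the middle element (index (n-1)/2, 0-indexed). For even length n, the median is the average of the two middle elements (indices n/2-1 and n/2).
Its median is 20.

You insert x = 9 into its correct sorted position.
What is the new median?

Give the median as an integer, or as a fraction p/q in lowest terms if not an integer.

Old list (sorted, length 7): [-15, 1, 7, 20, 22, 27, 33]
Old median = 20
Insert x = 9
Old length odd (7). Middle was index 3 = 20.
New length even (8). New median = avg of two middle elements.
x = 9: 3 elements are < x, 4 elements are > x.
New sorted list: [-15, 1, 7, 9, 20, 22, 27, 33]
New median = 29/2

Answer: 29/2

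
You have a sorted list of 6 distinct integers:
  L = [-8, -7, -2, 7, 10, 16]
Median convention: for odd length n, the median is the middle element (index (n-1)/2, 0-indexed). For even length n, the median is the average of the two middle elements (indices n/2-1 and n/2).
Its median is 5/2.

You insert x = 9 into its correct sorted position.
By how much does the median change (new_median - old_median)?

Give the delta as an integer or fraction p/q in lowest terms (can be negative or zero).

Old median = 5/2
After inserting x = 9: new sorted = [-8, -7, -2, 7, 9, 10, 16]
New median = 7
Delta = 7 - 5/2 = 9/2

Answer: 9/2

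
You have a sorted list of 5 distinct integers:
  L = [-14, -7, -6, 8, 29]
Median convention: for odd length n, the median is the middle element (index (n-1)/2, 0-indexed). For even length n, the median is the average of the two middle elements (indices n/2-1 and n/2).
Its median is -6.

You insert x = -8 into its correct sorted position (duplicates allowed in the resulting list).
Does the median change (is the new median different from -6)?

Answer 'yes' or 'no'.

Answer: yes

Derivation:
Old median = -6
Insert x = -8
New median = -13/2
Changed? yes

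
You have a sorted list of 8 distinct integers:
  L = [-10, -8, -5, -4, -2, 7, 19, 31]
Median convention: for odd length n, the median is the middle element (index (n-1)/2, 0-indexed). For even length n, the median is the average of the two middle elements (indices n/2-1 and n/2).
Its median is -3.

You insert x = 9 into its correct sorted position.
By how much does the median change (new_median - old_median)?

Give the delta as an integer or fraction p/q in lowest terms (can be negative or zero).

Old median = -3
After inserting x = 9: new sorted = [-10, -8, -5, -4, -2, 7, 9, 19, 31]
New median = -2
Delta = -2 - -3 = 1

Answer: 1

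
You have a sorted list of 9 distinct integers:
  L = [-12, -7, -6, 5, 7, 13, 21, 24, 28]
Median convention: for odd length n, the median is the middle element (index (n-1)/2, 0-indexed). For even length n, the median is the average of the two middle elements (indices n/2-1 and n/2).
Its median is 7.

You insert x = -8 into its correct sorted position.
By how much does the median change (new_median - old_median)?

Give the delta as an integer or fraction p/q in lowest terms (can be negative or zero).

Answer: -1

Derivation:
Old median = 7
After inserting x = -8: new sorted = [-12, -8, -7, -6, 5, 7, 13, 21, 24, 28]
New median = 6
Delta = 6 - 7 = -1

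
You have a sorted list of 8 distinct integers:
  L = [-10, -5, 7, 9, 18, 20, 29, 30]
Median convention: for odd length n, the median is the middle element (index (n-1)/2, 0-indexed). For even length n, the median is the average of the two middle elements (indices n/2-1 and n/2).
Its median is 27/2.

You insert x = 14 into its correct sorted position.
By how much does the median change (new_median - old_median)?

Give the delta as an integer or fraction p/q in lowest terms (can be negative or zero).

Answer: 1/2

Derivation:
Old median = 27/2
After inserting x = 14: new sorted = [-10, -5, 7, 9, 14, 18, 20, 29, 30]
New median = 14
Delta = 14 - 27/2 = 1/2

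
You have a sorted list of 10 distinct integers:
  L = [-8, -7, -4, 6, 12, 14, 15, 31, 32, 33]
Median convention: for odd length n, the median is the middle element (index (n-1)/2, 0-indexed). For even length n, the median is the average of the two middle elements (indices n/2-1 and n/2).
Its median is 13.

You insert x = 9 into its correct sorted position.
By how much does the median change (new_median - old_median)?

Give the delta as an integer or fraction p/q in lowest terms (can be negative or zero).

Answer: -1

Derivation:
Old median = 13
After inserting x = 9: new sorted = [-8, -7, -4, 6, 9, 12, 14, 15, 31, 32, 33]
New median = 12
Delta = 12 - 13 = -1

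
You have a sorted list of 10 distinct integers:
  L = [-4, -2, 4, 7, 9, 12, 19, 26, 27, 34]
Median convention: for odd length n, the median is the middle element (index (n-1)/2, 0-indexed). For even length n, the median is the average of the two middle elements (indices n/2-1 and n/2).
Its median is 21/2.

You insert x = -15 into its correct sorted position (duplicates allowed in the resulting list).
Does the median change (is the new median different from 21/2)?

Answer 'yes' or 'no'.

Old median = 21/2
Insert x = -15
New median = 9
Changed? yes

Answer: yes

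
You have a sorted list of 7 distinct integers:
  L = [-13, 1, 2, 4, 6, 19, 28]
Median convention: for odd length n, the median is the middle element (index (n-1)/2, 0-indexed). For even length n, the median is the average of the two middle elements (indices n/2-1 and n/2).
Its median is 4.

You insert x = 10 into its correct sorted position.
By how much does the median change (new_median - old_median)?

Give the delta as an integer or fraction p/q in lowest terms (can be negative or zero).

Old median = 4
After inserting x = 10: new sorted = [-13, 1, 2, 4, 6, 10, 19, 28]
New median = 5
Delta = 5 - 4 = 1

Answer: 1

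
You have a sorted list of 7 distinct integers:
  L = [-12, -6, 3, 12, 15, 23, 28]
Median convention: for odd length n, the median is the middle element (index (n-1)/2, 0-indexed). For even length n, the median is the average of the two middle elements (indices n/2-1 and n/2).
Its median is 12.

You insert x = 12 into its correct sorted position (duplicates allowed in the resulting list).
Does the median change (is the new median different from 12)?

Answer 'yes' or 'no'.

Answer: no

Derivation:
Old median = 12
Insert x = 12
New median = 12
Changed? no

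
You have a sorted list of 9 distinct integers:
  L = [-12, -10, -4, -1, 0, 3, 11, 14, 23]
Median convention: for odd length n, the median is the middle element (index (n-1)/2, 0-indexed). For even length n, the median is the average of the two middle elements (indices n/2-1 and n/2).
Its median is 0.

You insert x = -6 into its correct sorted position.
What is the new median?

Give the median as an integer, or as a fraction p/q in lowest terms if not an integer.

Old list (sorted, length 9): [-12, -10, -4, -1, 0, 3, 11, 14, 23]
Old median = 0
Insert x = -6
Old length odd (9). Middle was index 4 = 0.
New length even (10). New median = avg of two middle elements.
x = -6: 2 elements are < x, 7 elements are > x.
New sorted list: [-12, -10, -6, -4, -1, 0, 3, 11, 14, 23]
New median = -1/2

Answer: -1/2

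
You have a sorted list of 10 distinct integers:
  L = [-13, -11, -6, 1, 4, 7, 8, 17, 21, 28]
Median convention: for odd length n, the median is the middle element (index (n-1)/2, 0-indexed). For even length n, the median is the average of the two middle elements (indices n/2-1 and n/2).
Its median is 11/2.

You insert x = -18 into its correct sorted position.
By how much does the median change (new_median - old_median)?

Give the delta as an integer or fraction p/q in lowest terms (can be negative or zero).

Answer: -3/2

Derivation:
Old median = 11/2
After inserting x = -18: new sorted = [-18, -13, -11, -6, 1, 4, 7, 8, 17, 21, 28]
New median = 4
Delta = 4 - 11/2 = -3/2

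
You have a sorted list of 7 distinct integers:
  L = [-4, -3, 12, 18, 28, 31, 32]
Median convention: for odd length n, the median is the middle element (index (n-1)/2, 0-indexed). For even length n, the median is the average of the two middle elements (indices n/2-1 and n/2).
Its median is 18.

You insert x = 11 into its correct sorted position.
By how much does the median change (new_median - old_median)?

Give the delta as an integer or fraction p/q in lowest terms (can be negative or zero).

Old median = 18
After inserting x = 11: new sorted = [-4, -3, 11, 12, 18, 28, 31, 32]
New median = 15
Delta = 15 - 18 = -3

Answer: -3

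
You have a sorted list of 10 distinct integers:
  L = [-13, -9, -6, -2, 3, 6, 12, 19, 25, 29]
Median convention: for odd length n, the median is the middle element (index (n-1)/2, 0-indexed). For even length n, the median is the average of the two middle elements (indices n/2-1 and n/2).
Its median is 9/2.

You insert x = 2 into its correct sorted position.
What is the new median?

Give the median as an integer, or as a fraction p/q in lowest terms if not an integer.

Answer: 3

Derivation:
Old list (sorted, length 10): [-13, -9, -6, -2, 3, 6, 12, 19, 25, 29]
Old median = 9/2
Insert x = 2
Old length even (10). Middle pair: indices 4,5 = 3,6.
New length odd (11). New median = single middle element.
x = 2: 4 elements are < x, 6 elements are > x.
New sorted list: [-13, -9, -6, -2, 2, 3, 6, 12, 19, 25, 29]
New median = 3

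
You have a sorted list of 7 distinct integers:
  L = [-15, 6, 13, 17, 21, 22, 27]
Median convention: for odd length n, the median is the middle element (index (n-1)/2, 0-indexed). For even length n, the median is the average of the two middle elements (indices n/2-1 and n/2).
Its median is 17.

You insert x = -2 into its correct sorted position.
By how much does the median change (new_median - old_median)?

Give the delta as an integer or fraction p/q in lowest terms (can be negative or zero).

Old median = 17
After inserting x = -2: new sorted = [-15, -2, 6, 13, 17, 21, 22, 27]
New median = 15
Delta = 15 - 17 = -2

Answer: -2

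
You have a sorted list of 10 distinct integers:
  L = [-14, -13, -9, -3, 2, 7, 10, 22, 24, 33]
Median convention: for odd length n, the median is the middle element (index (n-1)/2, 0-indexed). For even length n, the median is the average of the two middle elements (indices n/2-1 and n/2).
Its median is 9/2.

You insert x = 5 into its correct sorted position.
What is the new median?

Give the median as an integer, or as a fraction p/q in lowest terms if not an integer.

Old list (sorted, length 10): [-14, -13, -9, -3, 2, 7, 10, 22, 24, 33]
Old median = 9/2
Insert x = 5
Old length even (10). Middle pair: indices 4,5 = 2,7.
New length odd (11). New median = single middle element.
x = 5: 5 elements are < x, 5 elements are > x.
New sorted list: [-14, -13, -9, -3, 2, 5, 7, 10, 22, 24, 33]
New median = 5

Answer: 5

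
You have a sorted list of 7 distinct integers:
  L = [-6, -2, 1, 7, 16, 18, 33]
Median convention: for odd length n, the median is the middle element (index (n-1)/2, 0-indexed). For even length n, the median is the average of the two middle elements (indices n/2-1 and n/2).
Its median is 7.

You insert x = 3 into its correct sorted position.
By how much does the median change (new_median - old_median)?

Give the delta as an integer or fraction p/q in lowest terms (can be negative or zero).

Answer: -2

Derivation:
Old median = 7
After inserting x = 3: new sorted = [-6, -2, 1, 3, 7, 16, 18, 33]
New median = 5
Delta = 5 - 7 = -2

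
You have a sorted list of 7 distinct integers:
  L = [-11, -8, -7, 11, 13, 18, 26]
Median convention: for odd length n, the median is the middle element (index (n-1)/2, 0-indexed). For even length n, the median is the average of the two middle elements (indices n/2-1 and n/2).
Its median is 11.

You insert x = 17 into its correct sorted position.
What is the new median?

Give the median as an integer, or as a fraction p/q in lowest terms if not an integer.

Answer: 12

Derivation:
Old list (sorted, length 7): [-11, -8, -7, 11, 13, 18, 26]
Old median = 11
Insert x = 17
Old length odd (7). Middle was index 3 = 11.
New length even (8). New median = avg of two middle elements.
x = 17: 5 elements are < x, 2 elements are > x.
New sorted list: [-11, -8, -7, 11, 13, 17, 18, 26]
New median = 12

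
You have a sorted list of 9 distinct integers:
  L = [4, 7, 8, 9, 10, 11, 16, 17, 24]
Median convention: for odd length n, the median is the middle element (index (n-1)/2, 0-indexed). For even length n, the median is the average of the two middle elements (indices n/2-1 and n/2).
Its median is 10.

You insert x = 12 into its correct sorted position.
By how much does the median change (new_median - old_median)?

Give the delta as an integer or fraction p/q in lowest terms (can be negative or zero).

Old median = 10
After inserting x = 12: new sorted = [4, 7, 8, 9, 10, 11, 12, 16, 17, 24]
New median = 21/2
Delta = 21/2 - 10 = 1/2

Answer: 1/2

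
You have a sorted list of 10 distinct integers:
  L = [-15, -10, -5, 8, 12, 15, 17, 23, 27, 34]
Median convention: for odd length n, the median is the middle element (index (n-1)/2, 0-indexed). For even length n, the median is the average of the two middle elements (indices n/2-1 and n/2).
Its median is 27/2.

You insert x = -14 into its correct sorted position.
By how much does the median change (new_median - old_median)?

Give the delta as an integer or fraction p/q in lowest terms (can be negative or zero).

Answer: -3/2

Derivation:
Old median = 27/2
After inserting x = -14: new sorted = [-15, -14, -10, -5, 8, 12, 15, 17, 23, 27, 34]
New median = 12
Delta = 12 - 27/2 = -3/2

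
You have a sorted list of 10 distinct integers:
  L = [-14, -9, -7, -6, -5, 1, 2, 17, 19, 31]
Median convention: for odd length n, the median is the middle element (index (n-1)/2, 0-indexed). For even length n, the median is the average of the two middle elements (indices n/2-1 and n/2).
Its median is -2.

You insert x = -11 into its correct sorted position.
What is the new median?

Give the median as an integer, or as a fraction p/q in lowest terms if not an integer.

Old list (sorted, length 10): [-14, -9, -7, -6, -5, 1, 2, 17, 19, 31]
Old median = -2
Insert x = -11
Old length even (10). Middle pair: indices 4,5 = -5,1.
New length odd (11). New median = single middle element.
x = -11: 1 elements are < x, 9 elements are > x.
New sorted list: [-14, -11, -9, -7, -6, -5, 1, 2, 17, 19, 31]
New median = -5

Answer: -5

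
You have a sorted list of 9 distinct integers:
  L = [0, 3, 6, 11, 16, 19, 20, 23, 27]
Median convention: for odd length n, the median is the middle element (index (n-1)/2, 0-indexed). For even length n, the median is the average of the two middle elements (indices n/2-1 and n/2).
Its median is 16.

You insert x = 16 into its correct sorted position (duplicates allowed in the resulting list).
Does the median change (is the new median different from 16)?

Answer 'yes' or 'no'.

Answer: no

Derivation:
Old median = 16
Insert x = 16
New median = 16
Changed? no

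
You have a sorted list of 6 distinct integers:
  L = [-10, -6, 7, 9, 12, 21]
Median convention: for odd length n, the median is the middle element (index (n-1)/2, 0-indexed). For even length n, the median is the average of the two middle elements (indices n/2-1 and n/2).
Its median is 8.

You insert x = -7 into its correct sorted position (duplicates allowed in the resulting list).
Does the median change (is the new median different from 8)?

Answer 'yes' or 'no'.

Answer: yes

Derivation:
Old median = 8
Insert x = -7
New median = 7
Changed? yes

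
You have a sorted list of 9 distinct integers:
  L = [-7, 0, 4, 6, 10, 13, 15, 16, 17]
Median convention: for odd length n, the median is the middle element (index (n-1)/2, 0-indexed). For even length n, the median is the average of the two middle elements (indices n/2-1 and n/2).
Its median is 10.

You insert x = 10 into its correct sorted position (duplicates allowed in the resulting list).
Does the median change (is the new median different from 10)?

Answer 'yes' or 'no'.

Answer: no

Derivation:
Old median = 10
Insert x = 10
New median = 10
Changed? no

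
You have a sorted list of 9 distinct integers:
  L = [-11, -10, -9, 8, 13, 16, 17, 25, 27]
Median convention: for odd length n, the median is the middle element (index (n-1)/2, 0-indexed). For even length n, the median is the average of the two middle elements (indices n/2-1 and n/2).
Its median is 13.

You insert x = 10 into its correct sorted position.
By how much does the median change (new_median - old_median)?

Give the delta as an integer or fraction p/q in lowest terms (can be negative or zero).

Answer: -3/2

Derivation:
Old median = 13
After inserting x = 10: new sorted = [-11, -10, -9, 8, 10, 13, 16, 17, 25, 27]
New median = 23/2
Delta = 23/2 - 13 = -3/2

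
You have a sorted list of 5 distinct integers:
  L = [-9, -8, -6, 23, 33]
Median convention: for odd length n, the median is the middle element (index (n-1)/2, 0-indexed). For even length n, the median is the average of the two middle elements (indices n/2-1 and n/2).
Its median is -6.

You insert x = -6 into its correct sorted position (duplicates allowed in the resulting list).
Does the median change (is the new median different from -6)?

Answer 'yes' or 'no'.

Old median = -6
Insert x = -6
New median = -6
Changed? no

Answer: no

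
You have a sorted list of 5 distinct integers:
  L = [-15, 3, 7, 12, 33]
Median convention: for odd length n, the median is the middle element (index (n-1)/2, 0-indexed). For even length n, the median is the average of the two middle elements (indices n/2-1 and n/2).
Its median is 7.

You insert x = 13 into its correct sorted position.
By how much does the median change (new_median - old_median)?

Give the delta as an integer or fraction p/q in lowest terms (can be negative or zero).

Old median = 7
After inserting x = 13: new sorted = [-15, 3, 7, 12, 13, 33]
New median = 19/2
Delta = 19/2 - 7 = 5/2

Answer: 5/2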